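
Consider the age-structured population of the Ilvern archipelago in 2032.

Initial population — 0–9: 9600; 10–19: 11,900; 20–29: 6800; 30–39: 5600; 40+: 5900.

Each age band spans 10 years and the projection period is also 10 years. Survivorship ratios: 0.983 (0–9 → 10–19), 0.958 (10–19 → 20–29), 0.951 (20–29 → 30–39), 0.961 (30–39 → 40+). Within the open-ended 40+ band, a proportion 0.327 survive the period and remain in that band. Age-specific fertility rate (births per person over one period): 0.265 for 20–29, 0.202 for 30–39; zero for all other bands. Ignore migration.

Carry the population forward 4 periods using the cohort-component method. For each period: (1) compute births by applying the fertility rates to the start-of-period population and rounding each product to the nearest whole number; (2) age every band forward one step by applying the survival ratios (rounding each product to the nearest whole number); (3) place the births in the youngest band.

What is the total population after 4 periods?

26268

[period 1]
Births: 6800 × 0.265 = 1802 ; 5600 × 0.202 = 1131 — total 2933
10–19: 9600 × 0.983 = 9437
20–29: 11900 × 0.958 = 11400
30–39: 6800 × 0.951 = 6467
40+: 5600 × 0.961 + 5900 × 0.327 = 5382 + 1929 = 7311
Population now: 0–9=2933, 10–19=9437, 20–29=11400, 30–39=6467, 40+=7311
[period 2]
Births: 11400 × 0.265 = 3021 ; 6467 × 0.202 = 1306 — total 4327
10–19: 2933 × 0.983 = 2883
20–29: 9437 × 0.958 = 9041
30–39: 11400 × 0.951 = 10841
40+: 6467 × 0.961 + 7311 × 0.327 = 6215 + 2391 = 8606
Population now: 0–9=4327, 10–19=2883, 20–29=9041, 30–39=10841, 40+=8606
[period 3]
Births: 9041 × 0.265 = 2396 ; 10841 × 0.202 = 2190 — total 4586
10–19: 4327 × 0.983 = 4253
20–29: 2883 × 0.958 = 2762
30–39: 9041 × 0.951 = 8598
40+: 10841 × 0.961 + 8606 × 0.327 = 10418 + 2814 = 13232
Population now: 0–9=4586, 10–19=4253, 20–29=2762, 30–39=8598, 40+=13232
[period 4]
Births: 2762 × 0.265 = 732 ; 8598 × 0.202 = 1737 — total 2469
10–19: 4586 × 0.983 = 4508
20–29: 4253 × 0.958 = 4074
30–39: 2762 × 0.951 = 2627
40+: 8598 × 0.961 + 13232 × 0.327 = 8263 + 4327 = 12590
Population now: 0–9=2469, 10–19=4508, 20–29=4074, 30–39=2627, 40+=12590
Total after period 4: 2469 + 4508 + 4074 + 2627 + 12590 = 26268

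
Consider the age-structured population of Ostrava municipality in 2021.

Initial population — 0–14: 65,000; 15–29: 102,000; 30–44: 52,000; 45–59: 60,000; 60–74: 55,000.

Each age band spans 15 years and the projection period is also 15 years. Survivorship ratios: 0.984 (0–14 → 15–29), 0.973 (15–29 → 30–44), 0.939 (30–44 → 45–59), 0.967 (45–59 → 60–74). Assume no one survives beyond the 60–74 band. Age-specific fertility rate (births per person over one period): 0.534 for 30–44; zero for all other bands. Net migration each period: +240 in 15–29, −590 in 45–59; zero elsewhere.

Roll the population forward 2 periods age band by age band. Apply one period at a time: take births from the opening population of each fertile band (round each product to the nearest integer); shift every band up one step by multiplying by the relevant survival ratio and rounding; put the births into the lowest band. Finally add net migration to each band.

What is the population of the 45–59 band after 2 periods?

After projecting period 1:
Births: 52000 × 0.534 = 27768
15–29: 65000 × 0.984 = 63960
30–44: 102000 × 0.973 = 99246
45–59: 52000 × 0.939 = 48828
60–74: 60000 × 0.967 = 58020
Net migration: 15–29 + 240 → 64200; 45–59 − 590 → 48238
Giving 27768 / 64200 / 99246 / 48238 / 58020.
After projecting period 2:
Births: 99246 × 0.534 = 52997
15–29: 27768 × 0.984 = 27324
30–44: 64200 × 0.973 = 62467
45–59: 99246 × 0.939 = 93192
60–74: 48238 × 0.967 = 46646
Net migration: 15–29 + 240 → 27564; 45–59 − 590 → 92602
Giving 52997 / 27564 / 62467 / 92602 / 46646.

92602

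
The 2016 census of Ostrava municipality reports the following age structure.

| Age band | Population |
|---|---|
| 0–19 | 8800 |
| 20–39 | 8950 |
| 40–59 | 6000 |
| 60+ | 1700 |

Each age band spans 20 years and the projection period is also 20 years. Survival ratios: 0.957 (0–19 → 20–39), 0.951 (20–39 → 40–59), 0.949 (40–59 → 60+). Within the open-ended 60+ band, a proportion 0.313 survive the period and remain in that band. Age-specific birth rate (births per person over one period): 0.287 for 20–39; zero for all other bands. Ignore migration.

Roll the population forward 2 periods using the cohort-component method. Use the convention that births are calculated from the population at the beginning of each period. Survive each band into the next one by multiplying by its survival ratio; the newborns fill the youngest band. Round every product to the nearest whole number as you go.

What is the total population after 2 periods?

Let group 1 be 0–19 through group 4 = 60+.
Period 1.
Births: 8950 × 0.287 = 2569
Group 2: 8800 × 0.957 = 8422
Group 3: 8950 × 0.951 = 8511
Group 4: 6000 × 0.949 + 1700 × 0.313 = 5694 + 532 = 6226
Population now: 0–19=2569, 20–39=8422, 40–59=8511, 60+=6226
Period 2.
Births: 8422 × 0.287 = 2417
Group 2: 2569 × 0.957 = 2459
Group 3: 8422 × 0.951 = 8009
Group 4: 8511 × 0.949 + 6226 × 0.313 = 8077 + 1949 = 10026
Population now: 0–19=2417, 20–39=2459, 40–59=8009, 60+=10026
Total after period 2: 2417 + 2459 + 8009 + 10026 = 22911

22911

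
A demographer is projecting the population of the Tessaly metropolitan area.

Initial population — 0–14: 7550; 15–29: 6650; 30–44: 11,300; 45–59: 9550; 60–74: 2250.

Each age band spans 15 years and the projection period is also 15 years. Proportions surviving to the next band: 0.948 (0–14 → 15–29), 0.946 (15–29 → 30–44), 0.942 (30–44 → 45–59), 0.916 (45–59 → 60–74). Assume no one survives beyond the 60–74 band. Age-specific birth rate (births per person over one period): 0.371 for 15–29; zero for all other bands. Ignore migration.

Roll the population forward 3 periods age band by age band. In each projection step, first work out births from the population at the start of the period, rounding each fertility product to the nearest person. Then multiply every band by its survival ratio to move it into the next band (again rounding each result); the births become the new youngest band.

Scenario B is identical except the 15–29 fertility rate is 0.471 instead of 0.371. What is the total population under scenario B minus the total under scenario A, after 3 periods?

Numbering the groups 1..5 from youngest to oldest:
Period 1:
Births: 6650 × 0.371 = 2467
Group 2: 7550 × 0.948 = 7157
Group 3: 6650 × 0.946 = 6291
Group 4: 11300 × 0.942 = 10645
Group 5: 9550 × 0.916 = 8748
End of period: [2467, 7157, 6291, 10645, 8748]
Period 2:
Births: 7157 × 0.371 = 2655
Group 2: 2467 × 0.948 = 2339
Group 3: 7157 × 0.946 = 6771
Group 4: 6291 × 0.942 = 5926
Group 5: 10645 × 0.916 = 9751
End of period: [2655, 2339, 6771, 5926, 9751]
Period 3:
Births: 2339 × 0.371 = 868
Group 2: 2655 × 0.948 = 2517
Group 3: 2339 × 0.946 = 2213
Group 4: 6771 × 0.942 = 6378
Group 5: 5926 × 0.916 = 5428
End of period: [868, 2517, 2213, 6378, 5428]
Scenario A total after 3 periods: 17404
Scenario B projection —
Period 1:
Births: 6650 × 0.471 = 3132
Group 2: 7550 × 0.948 = 7157
Group 3: 6650 × 0.946 = 6291
Group 4: 11300 × 0.942 = 10645
Group 5: 9550 × 0.916 = 8748
End of period: [3132, 7157, 6291, 10645, 8748]
Period 2:
Births: 7157 × 0.471 = 3371
Group 2: 3132 × 0.948 = 2969
Group 3: 7157 × 0.946 = 6771
Group 4: 6291 × 0.942 = 5926
Group 5: 10645 × 0.916 = 9751
End of period: [3371, 2969, 6771, 5926, 9751]
Period 3:
Births: 2969 × 0.471 = 1398
Group 2: 3371 × 0.948 = 3196
Group 3: 2969 × 0.946 = 2809
Group 4: 6771 × 0.942 = 6378
Group 5: 5926 × 0.916 = 5428
End of period: [1398, 3196, 2809, 6378, 5428]
Scenario B total after 3 periods: 19209
Difference B − A = 19209 − 17404 = 1805

1805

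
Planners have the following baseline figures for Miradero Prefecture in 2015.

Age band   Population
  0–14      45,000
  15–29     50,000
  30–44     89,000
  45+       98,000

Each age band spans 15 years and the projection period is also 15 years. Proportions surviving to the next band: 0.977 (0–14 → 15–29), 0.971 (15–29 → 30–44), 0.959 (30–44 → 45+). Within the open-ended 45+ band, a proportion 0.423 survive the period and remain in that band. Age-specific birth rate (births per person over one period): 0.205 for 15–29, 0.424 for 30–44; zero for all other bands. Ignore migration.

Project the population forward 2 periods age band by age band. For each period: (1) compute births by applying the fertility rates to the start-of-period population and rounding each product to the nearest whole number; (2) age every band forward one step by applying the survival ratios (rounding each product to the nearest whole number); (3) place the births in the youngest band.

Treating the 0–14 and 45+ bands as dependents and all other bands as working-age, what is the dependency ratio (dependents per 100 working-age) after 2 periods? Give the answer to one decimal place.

— Period 1 —
Births: 50000 × 0.205 = 10250  |  89000 × 0.424 = 37736 → total 47986
15–29: 45000 × 0.977 = 43965
30–44: 50000 × 0.971 = 48550
45+: 89000 × 0.959 + 98000 × 0.423 = 85351 + 41454 = 126805
Giving 47986 / 43965 / 48550 / 126805.
— Period 2 —
Births: 43965 × 0.205 = 9013  |  48550 × 0.424 = 20585 → total 29598
15–29: 47986 × 0.977 = 46882
30–44: 43965 × 0.971 = 42690
45+: 48550 × 0.959 + 126805 × 0.423 = 46559 + 53639 = 100198
Giving 29598 / 46882 / 42690 / 100198.
Dependents (band 0–14 + band 45+) = 29598 + 100198 = 129796; working-age = 89572; ratio = 129796/89572 × 100 = 144.9

144.9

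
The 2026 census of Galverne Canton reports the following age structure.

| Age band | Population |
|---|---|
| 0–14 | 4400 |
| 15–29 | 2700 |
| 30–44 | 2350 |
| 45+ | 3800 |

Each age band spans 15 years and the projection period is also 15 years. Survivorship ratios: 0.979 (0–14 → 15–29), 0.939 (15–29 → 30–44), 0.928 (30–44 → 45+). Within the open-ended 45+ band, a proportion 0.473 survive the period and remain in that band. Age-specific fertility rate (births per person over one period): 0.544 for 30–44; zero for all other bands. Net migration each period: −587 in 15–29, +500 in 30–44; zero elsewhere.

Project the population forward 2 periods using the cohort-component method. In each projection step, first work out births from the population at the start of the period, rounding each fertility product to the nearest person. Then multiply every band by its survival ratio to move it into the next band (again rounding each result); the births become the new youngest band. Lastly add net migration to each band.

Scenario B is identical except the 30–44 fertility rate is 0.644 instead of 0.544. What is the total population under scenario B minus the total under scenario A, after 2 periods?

— Period 1 —
Births: 2350 × 0.544 = 1278
15–29: 4400 × 0.979 = 4308
30–44: 2700 × 0.939 = 2535
45+: 2350 × 0.928 + 3800 × 0.473 = 2181 + 1797 = 3978
Net migration: 15–29 − 587 → 3721; 30–44 + 500 → 3035
Population now: 0–14=1278, 15–29=3721, 30–44=3035, 45+=3978
— Period 2 —
Births: 3035 × 0.544 = 1651
15–29: 1278 × 0.979 = 1251
30–44: 3721 × 0.939 = 3494
45+: 3035 × 0.928 + 3978 × 0.473 = 2816 + 1882 = 4698
Net migration: 15–29 − 587 → 664; 30–44 + 500 → 3994
Population now: 0–14=1651, 15–29=664, 30–44=3994, 45+=4698
Scenario A total after 2 periods: 11007
Scenario B projection —
— Period 1 —
Births: 2350 × 0.644 = 1513
15–29: 4400 × 0.979 = 4308
30–44: 2700 × 0.939 = 2535
45+: 2350 × 0.928 + 3800 × 0.473 = 2181 + 1797 = 3978
Net migration: 15–29 − 587 → 3721; 30–44 + 500 → 3035
Population now: 0–14=1513, 15–29=3721, 30–44=3035, 45+=3978
— Period 2 —
Births: 3035 × 0.644 = 1955
15–29: 1513 × 0.979 = 1481
30–44: 3721 × 0.939 = 3494
45+: 3035 × 0.928 + 3978 × 0.473 = 2816 + 1882 = 4698
Net migration: 15–29 − 587 → 894; 30–44 + 500 → 3994
Population now: 0–14=1955, 15–29=894, 30–44=3994, 45+=4698
Scenario B total after 2 periods: 11541
Difference B − A = 11541 − 11007 = 534

534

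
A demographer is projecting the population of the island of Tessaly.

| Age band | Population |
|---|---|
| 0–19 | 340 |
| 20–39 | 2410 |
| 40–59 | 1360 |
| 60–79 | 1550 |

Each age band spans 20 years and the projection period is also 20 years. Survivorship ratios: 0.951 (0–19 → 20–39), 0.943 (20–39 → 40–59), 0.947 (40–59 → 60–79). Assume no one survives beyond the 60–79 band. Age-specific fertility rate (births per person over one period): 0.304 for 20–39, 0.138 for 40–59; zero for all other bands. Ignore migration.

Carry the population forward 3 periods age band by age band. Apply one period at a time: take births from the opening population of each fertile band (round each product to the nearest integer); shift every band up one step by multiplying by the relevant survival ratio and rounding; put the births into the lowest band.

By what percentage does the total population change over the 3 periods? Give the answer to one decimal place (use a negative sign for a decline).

-67.9

After projecting period 1:
Births: 2410 × 0.304 = 733 ; 1360 × 0.138 = 188 — total 921
20–39: 340 × 0.951 = 323
40–59: 2410 × 0.943 = 2273
60–79: 1360 × 0.947 = 1288
Population now: 0–19=921, 20–39=323, 40–59=2273, 60–79=1288
After projecting period 2:
Births: 323 × 0.304 = 98 ; 2273 × 0.138 = 314 — total 412
20–39: 921 × 0.951 = 876
40–59: 323 × 0.943 = 305
60–79: 2273 × 0.947 = 2153
Population now: 0–19=412, 20–39=876, 40–59=305, 60–79=2153
After projecting period 3:
Births: 876 × 0.304 = 266 ; 305 × 0.138 = 42 — total 308
20–39: 412 × 0.951 = 392
40–59: 876 × 0.943 = 826
60–79: 305 × 0.947 = 289
Population now: 0–19=308, 20–39=392, 40–59=826, 60–79=289
Total: 5660 → 1815; change = -3845; percentage change = -67.9%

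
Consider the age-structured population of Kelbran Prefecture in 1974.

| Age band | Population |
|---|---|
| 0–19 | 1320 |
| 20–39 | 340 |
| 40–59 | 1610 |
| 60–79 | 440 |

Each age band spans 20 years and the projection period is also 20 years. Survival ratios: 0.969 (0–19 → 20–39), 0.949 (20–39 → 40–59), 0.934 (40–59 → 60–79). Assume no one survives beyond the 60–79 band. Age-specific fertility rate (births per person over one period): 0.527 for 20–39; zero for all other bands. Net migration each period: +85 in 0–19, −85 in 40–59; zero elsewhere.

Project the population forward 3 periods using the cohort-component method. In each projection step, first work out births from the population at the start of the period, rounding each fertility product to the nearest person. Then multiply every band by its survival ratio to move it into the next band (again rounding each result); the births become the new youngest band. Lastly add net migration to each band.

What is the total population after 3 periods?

2167

Call the bands 1 to 4, youngest first.
Period 1.
Births: 340 * 0.527 = 179
Band 2: 1320 * 0.969 = 1279
Band 3: 340 * 0.949 = 323
Band 4: 1610 * 0.934 = 1504
Net migration: Band 1 + 85 → 264; Band 3 − 85 → 238
Giving 264 / 1279 / 238 / 1504.
Period 2.
Births: 1279 * 0.527 = 674
Band 2: 264 * 0.969 = 256
Band 3: 1279 * 0.949 = 1214
Band 4: 238 * 0.934 = 222
Net migration: Band 1 + 85 → 759; Band 3 − 85 → 1129
Giving 759 / 256 / 1129 / 222.
Period 3.
Births: 256 * 0.527 = 135
Band 2: 759 * 0.969 = 735
Band 3: 256 * 0.949 = 243
Band 4: 1129 * 0.934 = 1054
Net migration: Band 1 + 85 → 220; Band 3 − 85 → 158
Giving 220 / 735 / 158 / 1054.
Total after period 3: 220 + 735 + 158 + 1054 = 2167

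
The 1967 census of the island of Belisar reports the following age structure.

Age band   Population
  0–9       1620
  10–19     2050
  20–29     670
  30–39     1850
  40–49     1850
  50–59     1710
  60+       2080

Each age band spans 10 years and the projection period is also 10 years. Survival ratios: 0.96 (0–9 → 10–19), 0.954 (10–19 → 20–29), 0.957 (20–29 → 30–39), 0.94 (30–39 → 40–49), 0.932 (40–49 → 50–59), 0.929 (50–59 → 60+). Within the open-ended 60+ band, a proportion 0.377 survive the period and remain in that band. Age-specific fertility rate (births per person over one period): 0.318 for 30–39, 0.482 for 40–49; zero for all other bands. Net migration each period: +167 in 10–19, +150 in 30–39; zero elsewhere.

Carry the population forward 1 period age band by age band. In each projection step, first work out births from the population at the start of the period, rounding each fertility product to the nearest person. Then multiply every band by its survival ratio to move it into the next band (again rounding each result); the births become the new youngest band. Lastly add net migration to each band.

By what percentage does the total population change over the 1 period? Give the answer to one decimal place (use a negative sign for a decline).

Numbering the groups 1..7 from youngest to oldest:
After projecting period 1:
Births: 1850 × 0.318 = 588 ; 1850 × 0.482 = 892 — total 1480
Group 2: 1620 × 0.96 = 1555
Group 3: 2050 × 0.954 = 1956
Group 4: 670 × 0.957 = 641
Group 5: 1850 × 0.94 = 1739
Group 6: 1850 × 0.932 = 1724
Group 7: 1710 × 0.929 + 2080 × 0.377 = 1589 + 784 = 2373
Net migration: Group 2 + 167 → 1722; Group 4 + 150 → 791
→ [1480, 1722, 1956, 791, 1739, 1724, 2373]
Total: 11830 → 11785; change = -45; percentage change = -0.4%

-0.4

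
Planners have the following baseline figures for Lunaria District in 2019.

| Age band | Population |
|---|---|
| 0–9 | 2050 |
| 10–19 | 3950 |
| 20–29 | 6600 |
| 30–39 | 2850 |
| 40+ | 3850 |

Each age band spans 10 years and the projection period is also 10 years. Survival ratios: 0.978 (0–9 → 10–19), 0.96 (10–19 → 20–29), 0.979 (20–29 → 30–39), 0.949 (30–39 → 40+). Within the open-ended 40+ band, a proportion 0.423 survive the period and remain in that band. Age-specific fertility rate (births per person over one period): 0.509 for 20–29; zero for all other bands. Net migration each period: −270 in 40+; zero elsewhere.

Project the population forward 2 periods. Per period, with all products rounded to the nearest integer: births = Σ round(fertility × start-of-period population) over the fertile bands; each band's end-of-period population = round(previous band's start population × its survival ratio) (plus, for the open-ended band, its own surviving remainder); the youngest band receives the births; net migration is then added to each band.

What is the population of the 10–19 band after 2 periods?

Call the groups 1 to 5, youngest first.
Period 1.
Births: 6600 × 0.509 = 3359
Group 2: 2050 × 0.978 = 2005
Group 3: 3950 × 0.96 = 3792
Group 4: 6600 × 0.979 = 6461
Group 5: 2850 × 0.949 + 3850 × 0.423 = 2705 + 1629 = 4334
Net migration: Group 5 − 270 → 4064
End of period: [3359, 2005, 3792, 6461, 4064]
Period 2.
Births: 3792 × 0.509 = 1930
Group 2: 3359 × 0.978 = 3285
Group 3: 2005 × 0.96 = 1925
Group 4: 3792 × 0.979 = 3712
Group 5: 6461 × 0.949 + 4064 × 0.423 = 6131 + 1719 = 7850
Net migration: Group 5 − 270 → 7580
End of period: [1930, 3285, 1925, 3712, 7580]

3285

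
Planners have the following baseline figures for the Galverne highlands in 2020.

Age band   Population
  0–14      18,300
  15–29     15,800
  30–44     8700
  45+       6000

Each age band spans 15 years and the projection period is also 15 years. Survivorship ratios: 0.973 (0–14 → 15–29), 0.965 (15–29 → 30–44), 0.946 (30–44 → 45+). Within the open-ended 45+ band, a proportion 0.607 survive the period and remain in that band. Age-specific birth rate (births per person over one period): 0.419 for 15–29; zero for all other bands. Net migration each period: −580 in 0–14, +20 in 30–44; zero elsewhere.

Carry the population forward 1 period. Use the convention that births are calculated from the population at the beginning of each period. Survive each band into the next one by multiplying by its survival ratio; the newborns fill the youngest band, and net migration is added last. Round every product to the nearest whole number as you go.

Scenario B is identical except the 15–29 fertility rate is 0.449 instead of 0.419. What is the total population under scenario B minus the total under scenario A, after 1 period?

After projecting period 1:
Births: 15800 * 0.419 = 6620
15–29: 18300 * 0.973 = 17806
30–44: 15800 * 0.965 = 15247
45+: 8700 * 0.946 + 6000 * 0.607 = 8230 + 3642 = 11872
Net migration: 0–14 − 580 → 6040; 30–44 + 20 → 15267
Giving 6040 / 17806 / 15267 / 11872.
Scenario A total after 1 period: 50985
Scenario B projection —
After projecting period 1:
Births: 15800 * 0.449 = 7094
15–29: 18300 * 0.973 = 17806
30–44: 15800 * 0.965 = 15247
45+: 8700 * 0.946 + 6000 * 0.607 = 8230 + 3642 = 11872
Net migration: 0–14 − 580 → 6514; 30–44 + 20 → 15267
Giving 6514 / 17806 / 15267 / 11872.
Scenario B total after 1 period: 51459
Difference B − A = 51459 − 50985 = 474

474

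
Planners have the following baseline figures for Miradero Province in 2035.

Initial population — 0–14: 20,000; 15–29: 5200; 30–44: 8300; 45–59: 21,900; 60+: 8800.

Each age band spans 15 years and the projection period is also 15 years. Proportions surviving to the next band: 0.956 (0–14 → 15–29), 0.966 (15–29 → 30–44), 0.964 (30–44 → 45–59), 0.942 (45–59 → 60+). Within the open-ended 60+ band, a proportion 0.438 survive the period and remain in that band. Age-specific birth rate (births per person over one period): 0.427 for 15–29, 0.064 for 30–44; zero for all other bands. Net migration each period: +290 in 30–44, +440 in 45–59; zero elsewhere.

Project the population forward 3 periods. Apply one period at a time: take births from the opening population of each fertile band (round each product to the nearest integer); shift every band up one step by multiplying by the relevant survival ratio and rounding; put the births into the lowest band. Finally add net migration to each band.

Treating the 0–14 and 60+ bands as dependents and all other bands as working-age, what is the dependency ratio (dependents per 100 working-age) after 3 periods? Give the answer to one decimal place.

53.4

Let group 1 be 0–14 through group 5 = 60+.
Period 1.
Births: 5200 × 0.427 = 2220  |  8300 × 0.064 = 531 → 2751
Group 2: 20000 × 0.956 = 19120
Group 3: 5200 × 0.966 = 5023
Group 4: 8300 × 0.964 = 8001
Group 5: 21900 × 0.942 + 8800 × 0.438 = 20630 + 3854 = 24484
Net migration: Group 3 + 290 → 5313; Group 4 + 440 → 8441
Population now: 0–14=2751, 15–29=19120, 30–44=5313, 45–59=8441, 60+=24484
Period 2.
Births: 19120 × 0.427 = 8164  |  5313 × 0.064 = 340 → 8504
Group 2: 2751 × 0.956 = 2630
Group 3: 19120 × 0.966 = 18470
Group 4: 5313 × 0.964 = 5122
Group 5: 8441 × 0.942 + 24484 × 0.438 = 7951 + 10724 = 18675
Net migration: Group 3 + 290 → 18760; Group 4 + 440 → 5562
Population now: 0–14=8504, 15–29=2630, 30–44=18760, 45–59=5562, 60+=18675
Period 3.
Births: 2630 × 0.427 = 1123  |  18760 × 0.064 = 1201 → 2324
Group 2: 8504 × 0.956 = 8130
Group 3: 2630 × 0.966 = 2541
Group 4: 18760 × 0.964 = 18085
Group 5: 5562 × 0.942 + 18675 × 0.438 = 5239 + 8180 = 13419
Net migration: Group 3 + 290 → 2831; Group 4 + 440 → 18525
Population now: 0–14=2324, 15–29=8130, 30–44=2831, 45–59=18525, 60+=13419
Dependents (band 0–14 + band 60+) = 2324 + 13419 = 15743; working-age = 29486; ratio = 15743/29486 × 100 = 53.4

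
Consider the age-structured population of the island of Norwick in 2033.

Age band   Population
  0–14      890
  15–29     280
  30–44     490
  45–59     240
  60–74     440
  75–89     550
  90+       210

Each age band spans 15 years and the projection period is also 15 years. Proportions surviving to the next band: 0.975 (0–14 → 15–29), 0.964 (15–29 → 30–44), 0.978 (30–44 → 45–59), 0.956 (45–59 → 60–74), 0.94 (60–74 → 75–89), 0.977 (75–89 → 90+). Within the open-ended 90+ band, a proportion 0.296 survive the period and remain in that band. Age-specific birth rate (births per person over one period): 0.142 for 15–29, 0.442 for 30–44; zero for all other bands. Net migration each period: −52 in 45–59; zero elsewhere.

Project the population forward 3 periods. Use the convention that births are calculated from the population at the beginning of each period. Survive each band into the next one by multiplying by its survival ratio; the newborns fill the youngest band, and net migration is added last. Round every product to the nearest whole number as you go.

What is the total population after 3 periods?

2620

After projecting period 1:
Births: 280 × 0.142 = 40 ; 490 × 0.442 = 217 → 257
15–29: 890 × 0.975 = 868
30–44: 280 × 0.964 = 270
45–59: 490 × 0.978 = 479
60–74: 240 × 0.956 = 229
75–89: 440 × 0.94 = 414
90+: 550 × 0.977 + 210 × 0.296 = 537 + 62 = 599
Net migration: 45–59 − 52 → 427
End of period: [257, 868, 270, 427, 229, 414, 599]
After projecting period 2:
Births: 868 × 0.142 = 123 ; 270 × 0.442 = 119 → 242
15–29: 257 × 0.975 = 251
30–44: 868 × 0.964 = 837
45–59: 270 × 0.978 = 264
60–74: 427 × 0.956 = 408
75–89: 229 × 0.94 = 215
90+: 414 × 0.977 + 599 × 0.296 = 404 + 177 = 581
Net migration: 45–59 − 52 → 212
End of period: [242, 251, 837, 212, 408, 215, 581]
After projecting period 3:
Births: 251 × 0.142 = 36 ; 837 × 0.442 = 370 → 406
15–29: 242 × 0.975 = 236
30–44: 251 × 0.964 = 242
45–59: 837 × 0.978 = 819
60–74: 212 × 0.956 = 203
75–89: 408 × 0.94 = 384
90+: 215 × 0.977 + 581 × 0.296 = 210 + 172 = 382
Net migration: 45–59 − 52 → 767
End of period: [406, 236, 242, 767, 203, 384, 382]
Total after period 3: 406 + 236 + 242 + 767 + 203 + 384 + 382 = 2620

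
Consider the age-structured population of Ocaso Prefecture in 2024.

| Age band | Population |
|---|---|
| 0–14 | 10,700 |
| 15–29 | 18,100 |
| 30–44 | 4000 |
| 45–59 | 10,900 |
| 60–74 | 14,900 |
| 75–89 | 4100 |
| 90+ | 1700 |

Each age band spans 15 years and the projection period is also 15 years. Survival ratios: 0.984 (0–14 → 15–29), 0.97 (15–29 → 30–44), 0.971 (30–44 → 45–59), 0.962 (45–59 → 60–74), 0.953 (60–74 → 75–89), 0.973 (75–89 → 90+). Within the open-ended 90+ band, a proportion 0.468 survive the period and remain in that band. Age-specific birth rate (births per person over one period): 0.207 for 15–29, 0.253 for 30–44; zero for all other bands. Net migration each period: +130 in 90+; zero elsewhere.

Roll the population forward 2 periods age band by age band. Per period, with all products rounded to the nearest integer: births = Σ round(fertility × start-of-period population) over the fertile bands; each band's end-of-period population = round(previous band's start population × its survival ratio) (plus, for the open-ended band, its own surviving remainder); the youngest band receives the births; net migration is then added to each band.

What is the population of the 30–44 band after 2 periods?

10213

After projecting period 1:
Births: 18100 × 0.207 = 3747, 4000 × 0.253 = 1012 → 4759
15–29: 10700 × 0.984 = 10529
30–44: 18100 × 0.97 = 17557
45–59: 4000 × 0.971 = 3884
60–74: 10900 × 0.962 = 10486
75–89: 14900 × 0.953 = 14200
90+: 4100 × 0.973 + 1700 × 0.468 = 3989 + 796 = 4785
Net migration: 90+ + 130 → 4915
→ [4759, 10529, 17557, 3884, 10486, 14200, 4915]
After projecting period 2:
Births: 10529 × 0.207 = 2180, 17557 × 0.253 = 4442 → 6622
15–29: 4759 × 0.984 = 4683
30–44: 10529 × 0.97 = 10213
45–59: 17557 × 0.971 = 17048
60–74: 3884 × 0.962 = 3736
75–89: 10486 × 0.953 = 9993
90+: 14200 × 0.973 + 4915 × 0.468 = 13817 + 2300 = 16117
Net migration: 90+ + 130 → 16247
→ [6622, 4683, 10213, 17048, 3736, 9993, 16247]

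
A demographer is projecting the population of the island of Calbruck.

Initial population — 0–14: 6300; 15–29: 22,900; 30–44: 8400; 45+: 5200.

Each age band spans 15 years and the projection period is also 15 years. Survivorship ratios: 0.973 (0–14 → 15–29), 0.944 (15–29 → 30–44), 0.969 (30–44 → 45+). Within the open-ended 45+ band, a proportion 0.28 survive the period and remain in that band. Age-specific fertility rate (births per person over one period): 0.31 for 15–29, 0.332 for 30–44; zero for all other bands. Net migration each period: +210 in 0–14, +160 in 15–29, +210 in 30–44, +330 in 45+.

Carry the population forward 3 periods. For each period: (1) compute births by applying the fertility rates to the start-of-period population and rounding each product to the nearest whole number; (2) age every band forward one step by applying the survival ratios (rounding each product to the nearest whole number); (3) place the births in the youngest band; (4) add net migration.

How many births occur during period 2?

— Period 1 —
Births: 22900 * 0.31 = 7099  |  8400 * 0.332 = 2789 — total 9888
15–29: 6300 * 0.973 = 6130
30–44: 22900 * 0.944 = 21618
45+: 8400 * 0.969 + 5200 * 0.28 = 8140 + 1456 = 9596
Net migration: 0–14 + 210 → 10098; 15–29 + 160 → 6290; 30–44 + 210 → 21828; 45+ + 330 → 9926
Giving 10098 / 6290 / 21828 / 9926.
— Period 2 —
Births: 6290 * 0.31 = 1950  |  21828 * 0.332 = 7247 — total 9197
15–29: 10098 * 0.973 = 9825
30–44: 6290 * 0.944 = 5938
45+: 21828 * 0.969 + 9926 * 0.28 = 21151 + 2779 = 23930
Net migration: 0–14 + 210 → 9407; 15–29 + 160 → 9985; 30–44 + 210 → 6148; 45+ + 330 → 24260
Giving 9407 / 9985 / 6148 / 24260.

9197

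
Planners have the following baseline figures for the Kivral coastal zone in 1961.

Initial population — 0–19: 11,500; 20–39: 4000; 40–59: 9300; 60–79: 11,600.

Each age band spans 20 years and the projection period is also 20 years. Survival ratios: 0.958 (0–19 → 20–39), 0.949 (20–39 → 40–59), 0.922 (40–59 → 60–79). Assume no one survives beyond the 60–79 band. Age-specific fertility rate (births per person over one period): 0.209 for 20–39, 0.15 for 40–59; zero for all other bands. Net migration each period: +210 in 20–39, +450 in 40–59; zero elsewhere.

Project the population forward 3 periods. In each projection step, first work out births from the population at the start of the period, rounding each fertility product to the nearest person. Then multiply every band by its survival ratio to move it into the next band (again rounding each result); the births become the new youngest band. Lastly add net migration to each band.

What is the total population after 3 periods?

18140

Call the bands 1 to 4, youngest first.
— Period 1 —
Births: 4000 * 0.209 = 836 ; 9300 * 0.15 = 1395 → total 2231
Band 2: 11500 * 0.958 = 11017
Band 3: 4000 * 0.949 = 3796
Band 4: 9300 * 0.922 = 8575
Net migration: Band 2 + 210 → 11227; Band 3 + 450 → 4246
Population now: 0–19=2231, 20–39=11227, 40–59=4246, 60–79=8575
— Period 2 —
Births: 11227 * 0.209 = 2346 ; 4246 * 0.15 = 637 → total 2983
Band 2: 2231 * 0.958 = 2137
Band 3: 11227 * 0.949 = 10654
Band 4: 4246 * 0.922 = 3915
Net migration: Band 2 + 210 → 2347; Band 3 + 450 → 11104
Population now: 0–19=2983, 20–39=2347, 40–59=11104, 60–79=3915
— Period 3 —
Births: 2347 * 0.209 = 491 ; 11104 * 0.15 = 1666 → total 2157
Band 2: 2983 * 0.958 = 2858
Band 3: 2347 * 0.949 = 2227
Band 4: 11104 * 0.922 = 10238
Net migration: Band 2 + 210 → 3068; Band 3 + 450 → 2677
Population now: 0–19=2157, 20–39=3068, 40–59=2677, 60–79=10238
Total after period 3: 2157 + 3068 + 2677 + 10238 = 18140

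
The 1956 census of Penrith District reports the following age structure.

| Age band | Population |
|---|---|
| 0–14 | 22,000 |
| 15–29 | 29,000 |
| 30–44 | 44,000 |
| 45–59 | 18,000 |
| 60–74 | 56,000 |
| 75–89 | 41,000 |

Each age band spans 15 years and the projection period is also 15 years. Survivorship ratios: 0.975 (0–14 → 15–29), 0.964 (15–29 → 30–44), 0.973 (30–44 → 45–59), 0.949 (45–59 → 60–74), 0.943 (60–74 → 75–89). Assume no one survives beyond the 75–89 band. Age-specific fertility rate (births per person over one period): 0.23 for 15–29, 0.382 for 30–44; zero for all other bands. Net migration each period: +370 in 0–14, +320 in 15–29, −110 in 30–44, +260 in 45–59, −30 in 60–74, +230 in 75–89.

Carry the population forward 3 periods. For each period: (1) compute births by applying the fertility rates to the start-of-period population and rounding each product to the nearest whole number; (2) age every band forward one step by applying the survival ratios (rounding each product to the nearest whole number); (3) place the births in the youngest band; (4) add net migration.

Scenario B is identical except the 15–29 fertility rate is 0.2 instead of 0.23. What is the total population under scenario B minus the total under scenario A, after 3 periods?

-2331

Period 1:
Births: 29000 × 0.23 = 6670 ; 44000 × 0.382 = 16808 ⇒ total 23478
15–29: 22000 × 0.975 = 21450
30–44: 29000 × 0.964 = 27956
45–59: 44000 × 0.973 = 42812
60–74: 18000 × 0.949 = 17082
75–89: 56000 × 0.943 = 52808
Net migration: 0–14 + 370 → 23848; 15–29 + 320 → 21770; 30–44 − 110 → 27846; 45–59 + 260 → 43072; 60–74 − 30 → 17052; 75–89 + 230 → 53038
Population now: 0–14=23848, 15–29=21770, 30–44=27846, 45–59=43072, 60–74=17052, 75–89=53038
Period 2:
Births: 21770 × 0.23 = 5007 ; 27846 × 0.382 = 10637 ⇒ total 15644
15–29: 23848 × 0.975 = 23252
30–44: 21770 × 0.964 = 20986
45–59: 27846 × 0.973 = 27094
60–74: 43072 × 0.949 = 40875
75–89: 17052 × 0.943 = 16080
Net migration: 0–14 + 370 → 16014; 15–29 + 320 → 23572; 30–44 − 110 → 20876; 45–59 + 260 → 27354; 60–74 − 30 → 40845; 75–89 + 230 → 16310
Population now: 0–14=16014, 15–29=23572, 30–44=20876, 45–59=27354, 60–74=40845, 75–89=16310
Period 3:
Births: 23572 × 0.23 = 5422 ; 20876 × 0.382 = 7975 ⇒ total 13397
15–29: 16014 × 0.975 = 15614
30–44: 23572 × 0.964 = 22723
45–59: 20876 × 0.973 = 20312
60–74: 27354 × 0.949 = 25959
75–89: 40845 × 0.943 = 38517
Net migration: 0–14 + 370 → 13767; 15–29 + 320 → 15934; 30–44 − 110 → 22613; 45–59 + 260 → 20572; 60–74 − 30 → 25929; 75–89 + 230 → 38747
Population now: 0–14=13767, 15–29=15934, 30–44=22613, 45–59=20572, 60–74=25929, 75–89=38747
Scenario A total after 3 periods: 137562
Scenario B projection —
Period 1:
Births: 29000 × 0.2 = 5800 ; 44000 × 0.382 = 16808 ⇒ total 22608
15–29: 22000 × 0.975 = 21450
30–44: 29000 × 0.964 = 27956
45–59: 44000 × 0.973 = 42812
60–74: 18000 × 0.949 = 17082
75–89: 56000 × 0.943 = 52808
Net migration: 0–14 + 370 → 22978; 15–29 + 320 → 21770; 30–44 − 110 → 27846; 45–59 + 260 → 43072; 60–74 − 30 → 17052; 75–89 + 230 → 53038
Population now: 0–14=22978, 15–29=21770, 30–44=27846, 45–59=43072, 60–74=17052, 75–89=53038
Period 2:
Births: 21770 × 0.2 = 4354 ; 27846 × 0.382 = 10637 ⇒ total 14991
15–29: 22978 × 0.975 = 22404
30–44: 21770 × 0.964 = 20986
45–59: 27846 × 0.973 = 27094
60–74: 43072 × 0.949 = 40875
75–89: 17052 × 0.943 = 16080
Net migration: 0–14 + 370 → 15361; 15–29 + 320 → 22724; 30–44 − 110 → 20876; 45–59 + 260 → 27354; 60–74 − 30 → 40845; 75–89 + 230 → 16310
Population now: 0–14=15361, 15–29=22724, 30–44=20876, 45–59=27354, 60–74=40845, 75–89=16310
Period 3:
Births: 22724 × 0.2 = 4545 ; 20876 × 0.382 = 7975 ⇒ total 12520
15–29: 15361 × 0.975 = 14977
30–44: 22724 × 0.964 = 21906
45–59: 20876 × 0.973 = 20312
60–74: 27354 × 0.949 = 25959
75–89: 40845 × 0.943 = 38517
Net migration: 0–14 + 370 → 12890; 15–29 + 320 → 15297; 30–44 − 110 → 21796; 45–59 + 260 → 20572; 60–74 − 30 → 25929; 75–89 + 230 → 38747
Population now: 0–14=12890, 15–29=15297, 30–44=21796, 45–59=20572, 60–74=25929, 75–89=38747
Scenario B total after 3 periods: 135231
Difference B − A = 135231 − 137562 = -2331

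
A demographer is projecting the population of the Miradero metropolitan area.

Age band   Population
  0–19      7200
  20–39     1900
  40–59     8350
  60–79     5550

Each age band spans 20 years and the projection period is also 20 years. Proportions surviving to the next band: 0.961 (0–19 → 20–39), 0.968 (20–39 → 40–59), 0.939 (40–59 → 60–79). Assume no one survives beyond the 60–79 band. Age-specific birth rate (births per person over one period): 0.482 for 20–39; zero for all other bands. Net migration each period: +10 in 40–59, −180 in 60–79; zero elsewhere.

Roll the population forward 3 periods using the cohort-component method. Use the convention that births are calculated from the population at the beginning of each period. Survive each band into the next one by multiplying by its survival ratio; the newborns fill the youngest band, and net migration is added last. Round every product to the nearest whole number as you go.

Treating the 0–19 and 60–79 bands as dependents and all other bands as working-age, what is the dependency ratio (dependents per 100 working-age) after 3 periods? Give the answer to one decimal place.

Period 1:
Births: 1900 × 0.482 = 916
20–39: 7200 × 0.961 = 6919
40–59: 1900 × 0.968 = 1839
60–79: 8350 × 0.939 = 7841
Net migration: 40–59 + 10 → 1849; 60–79 − 180 → 7661
End of period: [916, 6919, 1849, 7661]
Period 2:
Births: 6919 × 0.482 = 3335
20–39: 916 × 0.961 = 880
40–59: 6919 × 0.968 = 6698
60–79: 1849 × 0.939 = 1736
Net migration: 40–59 + 10 → 6708; 60–79 − 180 → 1556
End of period: [3335, 880, 6708, 1556]
Period 3:
Births: 880 × 0.482 = 424
20–39: 3335 × 0.961 = 3205
40–59: 880 × 0.968 = 852
60–79: 6708 × 0.939 = 6299
Net migration: 40–59 + 10 → 862; 60–79 − 180 → 6119
End of period: [424, 3205, 862, 6119]
Dependents (band 0–19 + band 60–79) = 424 + 6119 = 6543; working-age = 4067; ratio = 6543/4067 × 100 = 160.9

160.9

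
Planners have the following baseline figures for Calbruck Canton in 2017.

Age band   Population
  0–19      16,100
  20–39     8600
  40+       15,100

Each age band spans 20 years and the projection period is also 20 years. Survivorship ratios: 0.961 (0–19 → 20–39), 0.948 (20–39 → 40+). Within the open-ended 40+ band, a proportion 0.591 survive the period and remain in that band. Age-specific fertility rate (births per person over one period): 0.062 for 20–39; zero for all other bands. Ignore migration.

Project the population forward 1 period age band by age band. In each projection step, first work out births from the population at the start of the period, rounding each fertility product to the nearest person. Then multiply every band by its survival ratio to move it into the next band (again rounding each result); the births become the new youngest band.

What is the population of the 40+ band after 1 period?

17077

Call the groups 1 to 3, youngest first.
Period 1.
Births: 8600 × 0.062 = 533
Group 2: 16100 × 0.961 = 15472
Group 3: 8600 × 0.948 + 15100 × 0.591 = 8153 + 8924 = 17077
→ [533, 15472, 17077]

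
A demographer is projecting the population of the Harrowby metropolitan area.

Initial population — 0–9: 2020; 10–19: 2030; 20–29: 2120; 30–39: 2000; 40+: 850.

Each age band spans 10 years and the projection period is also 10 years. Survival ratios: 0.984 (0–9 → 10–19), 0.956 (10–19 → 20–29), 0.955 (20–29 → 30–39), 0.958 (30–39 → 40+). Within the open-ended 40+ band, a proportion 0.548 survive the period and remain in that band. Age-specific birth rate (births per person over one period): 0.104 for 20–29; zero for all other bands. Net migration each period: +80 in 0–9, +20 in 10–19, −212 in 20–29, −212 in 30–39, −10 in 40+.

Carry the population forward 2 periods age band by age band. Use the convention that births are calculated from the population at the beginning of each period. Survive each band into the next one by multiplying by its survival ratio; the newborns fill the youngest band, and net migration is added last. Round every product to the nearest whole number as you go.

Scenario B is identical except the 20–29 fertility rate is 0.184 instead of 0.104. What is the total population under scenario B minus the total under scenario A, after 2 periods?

[period 1]
Births: 2120 × 0.104 = 220
10–19: 2020 × 0.984 = 1988
20–29: 2030 × 0.956 = 1941
30–39: 2120 × 0.955 = 2025
40+: 2000 × 0.958 + 850 × 0.548 = 1916 + 466 = 2382
Net migration: 0–9 + 80 → 300; 10–19 + 20 → 2008; 20–29 − 212 → 1729; 30–39 − 212 → 1813; 40+ − 10 → 2372
Giving 300 / 2008 / 1729 / 1813 / 2372.
[period 2]
Births: 1729 × 0.104 = 180
10–19: 300 × 0.984 = 295
20–29: 2008 × 0.956 = 1920
30–39: 1729 × 0.955 = 1651
40+: 1813 × 0.958 + 2372 × 0.548 = 1737 + 1300 = 3037
Net migration: 0–9 + 80 → 260; 10–19 + 20 → 315; 20–29 − 212 → 1708; 30–39 − 212 → 1439; 40+ − 10 → 3027
Giving 260 / 315 / 1708 / 1439 / 3027.
Scenario A total after 2 periods: 6749
Scenario B projection —
[period 1]
Births: 2120 × 0.184 = 390
10–19: 2020 × 0.984 = 1988
20–29: 2030 × 0.956 = 1941
30–39: 2120 × 0.955 = 2025
40+: 2000 × 0.958 + 850 × 0.548 = 1916 + 466 = 2382
Net migration: 0–9 + 80 → 470; 10–19 + 20 → 2008; 20–29 − 212 → 1729; 30–39 − 212 → 1813; 40+ − 10 → 2372
Giving 470 / 2008 / 1729 / 1813 / 2372.
[period 2]
Births: 1729 × 0.184 = 318
10–19: 470 × 0.984 = 462
20–29: 2008 × 0.956 = 1920
30–39: 1729 × 0.955 = 1651
40+: 1813 × 0.958 + 2372 × 0.548 = 1737 + 1300 = 3037
Net migration: 0–9 + 80 → 398; 10–19 + 20 → 482; 20–29 − 212 → 1708; 30–39 − 212 → 1439; 40+ − 10 → 3027
Giving 398 / 482 / 1708 / 1439 / 3027.
Scenario B total after 2 periods: 7054
Difference B − A = 7054 − 6749 = 305

305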